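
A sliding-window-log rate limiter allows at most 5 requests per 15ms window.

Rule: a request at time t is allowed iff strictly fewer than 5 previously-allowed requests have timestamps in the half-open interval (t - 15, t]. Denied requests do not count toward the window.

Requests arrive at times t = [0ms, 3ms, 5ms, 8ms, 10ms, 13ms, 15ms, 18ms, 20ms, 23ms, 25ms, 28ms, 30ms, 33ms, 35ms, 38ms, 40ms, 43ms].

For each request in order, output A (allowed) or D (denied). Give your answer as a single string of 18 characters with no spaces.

Tracking allowed requests in the window:
  req#1 t=0ms: ALLOW
  req#2 t=3ms: ALLOW
  req#3 t=5ms: ALLOW
  req#4 t=8ms: ALLOW
  req#5 t=10ms: ALLOW
  req#6 t=13ms: DENY
  req#7 t=15ms: ALLOW
  req#8 t=18ms: ALLOW
  req#9 t=20ms: ALLOW
  req#10 t=23ms: ALLOW
  req#11 t=25ms: ALLOW
  req#12 t=28ms: DENY
  req#13 t=30ms: ALLOW
  req#14 t=33ms: ALLOW
  req#15 t=35ms: ALLOW
  req#16 t=38ms: ALLOW
  req#17 t=40ms: ALLOW
  req#18 t=43ms: DENY

Answer: AAAAADAAAAADAAAAAD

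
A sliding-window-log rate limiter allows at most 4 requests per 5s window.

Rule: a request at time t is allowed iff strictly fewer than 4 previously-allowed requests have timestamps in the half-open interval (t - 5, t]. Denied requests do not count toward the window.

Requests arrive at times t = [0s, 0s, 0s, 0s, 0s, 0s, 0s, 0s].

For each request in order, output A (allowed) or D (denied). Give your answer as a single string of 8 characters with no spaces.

Answer: AAAADDDD

Derivation:
Tracking allowed requests in the window:
  req#1 t=0s: ALLOW
  req#2 t=0s: ALLOW
  req#3 t=0s: ALLOW
  req#4 t=0s: ALLOW
  req#5 t=0s: DENY
  req#6 t=0s: DENY
  req#7 t=0s: DENY
  req#8 t=0s: DENY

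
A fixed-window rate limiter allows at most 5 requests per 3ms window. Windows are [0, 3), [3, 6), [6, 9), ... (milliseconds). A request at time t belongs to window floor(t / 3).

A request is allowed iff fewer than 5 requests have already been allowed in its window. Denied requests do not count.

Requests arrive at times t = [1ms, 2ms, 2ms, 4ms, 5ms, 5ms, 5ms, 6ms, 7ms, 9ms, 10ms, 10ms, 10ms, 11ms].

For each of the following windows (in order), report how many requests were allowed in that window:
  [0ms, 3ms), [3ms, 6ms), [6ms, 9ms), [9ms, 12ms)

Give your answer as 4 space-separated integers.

Answer: 3 4 2 5

Derivation:
Processing requests:
  req#1 t=1ms (window 0): ALLOW
  req#2 t=2ms (window 0): ALLOW
  req#3 t=2ms (window 0): ALLOW
  req#4 t=4ms (window 1): ALLOW
  req#5 t=5ms (window 1): ALLOW
  req#6 t=5ms (window 1): ALLOW
  req#7 t=5ms (window 1): ALLOW
  req#8 t=6ms (window 2): ALLOW
  req#9 t=7ms (window 2): ALLOW
  req#10 t=9ms (window 3): ALLOW
  req#11 t=10ms (window 3): ALLOW
  req#12 t=10ms (window 3): ALLOW
  req#13 t=10ms (window 3): ALLOW
  req#14 t=11ms (window 3): ALLOW

Allowed counts by window: 3 4 2 5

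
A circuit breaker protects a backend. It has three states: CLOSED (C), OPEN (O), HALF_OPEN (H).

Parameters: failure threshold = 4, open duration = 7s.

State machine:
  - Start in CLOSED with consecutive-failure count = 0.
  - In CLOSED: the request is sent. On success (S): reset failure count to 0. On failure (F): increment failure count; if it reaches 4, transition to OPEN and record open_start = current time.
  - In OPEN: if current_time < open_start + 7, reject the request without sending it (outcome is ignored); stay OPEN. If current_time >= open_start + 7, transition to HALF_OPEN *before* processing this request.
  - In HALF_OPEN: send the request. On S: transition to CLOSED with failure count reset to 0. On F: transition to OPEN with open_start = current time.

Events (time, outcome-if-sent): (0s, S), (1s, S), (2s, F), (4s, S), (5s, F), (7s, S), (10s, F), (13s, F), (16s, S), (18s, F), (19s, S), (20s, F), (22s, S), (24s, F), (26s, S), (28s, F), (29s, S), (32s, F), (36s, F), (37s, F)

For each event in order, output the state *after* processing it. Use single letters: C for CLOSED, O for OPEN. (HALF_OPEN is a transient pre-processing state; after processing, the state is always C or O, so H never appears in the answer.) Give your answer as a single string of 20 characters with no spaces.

State after each event:
  event#1 t=0s outcome=S: state=CLOSED
  event#2 t=1s outcome=S: state=CLOSED
  event#3 t=2s outcome=F: state=CLOSED
  event#4 t=4s outcome=S: state=CLOSED
  event#5 t=5s outcome=F: state=CLOSED
  event#6 t=7s outcome=S: state=CLOSED
  event#7 t=10s outcome=F: state=CLOSED
  event#8 t=13s outcome=F: state=CLOSED
  event#9 t=16s outcome=S: state=CLOSED
  event#10 t=18s outcome=F: state=CLOSED
  event#11 t=19s outcome=S: state=CLOSED
  event#12 t=20s outcome=F: state=CLOSED
  event#13 t=22s outcome=S: state=CLOSED
  event#14 t=24s outcome=F: state=CLOSED
  event#15 t=26s outcome=S: state=CLOSED
  event#16 t=28s outcome=F: state=CLOSED
  event#17 t=29s outcome=S: state=CLOSED
  event#18 t=32s outcome=F: state=CLOSED
  event#19 t=36s outcome=F: state=CLOSED
  event#20 t=37s outcome=F: state=CLOSED

Answer: CCCCCCCCCCCCCCCCCCCC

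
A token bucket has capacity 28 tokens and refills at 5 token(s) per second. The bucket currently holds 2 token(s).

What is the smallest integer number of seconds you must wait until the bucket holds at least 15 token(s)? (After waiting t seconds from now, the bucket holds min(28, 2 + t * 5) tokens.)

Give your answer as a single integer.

Answer: 3

Derivation:
Need 2 + t * 5 >= 15, so t >= 13/5.
Smallest integer t = ceil(13/5) = 3.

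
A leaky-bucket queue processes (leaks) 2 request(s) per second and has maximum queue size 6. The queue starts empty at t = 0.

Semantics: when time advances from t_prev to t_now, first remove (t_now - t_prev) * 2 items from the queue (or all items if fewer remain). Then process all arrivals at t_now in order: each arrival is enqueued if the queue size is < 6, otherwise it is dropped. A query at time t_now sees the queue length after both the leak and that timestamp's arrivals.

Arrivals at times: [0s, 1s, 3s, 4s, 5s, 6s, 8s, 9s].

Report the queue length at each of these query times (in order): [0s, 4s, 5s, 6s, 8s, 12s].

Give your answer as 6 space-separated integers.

Queue lengths at query times:
  query t=0s: backlog = 1
  query t=4s: backlog = 1
  query t=5s: backlog = 1
  query t=6s: backlog = 1
  query t=8s: backlog = 1
  query t=12s: backlog = 0

Answer: 1 1 1 1 1 0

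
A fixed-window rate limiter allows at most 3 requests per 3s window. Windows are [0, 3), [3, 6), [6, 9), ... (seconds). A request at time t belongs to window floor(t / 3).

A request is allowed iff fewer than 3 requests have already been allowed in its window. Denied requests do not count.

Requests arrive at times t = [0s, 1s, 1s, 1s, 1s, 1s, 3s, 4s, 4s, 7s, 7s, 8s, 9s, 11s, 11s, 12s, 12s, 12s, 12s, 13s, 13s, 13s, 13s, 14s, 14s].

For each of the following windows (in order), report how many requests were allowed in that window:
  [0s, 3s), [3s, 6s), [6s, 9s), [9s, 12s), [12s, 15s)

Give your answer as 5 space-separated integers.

Processing requests:
  req#1 t=0s (window 0): ALLOW
  req#2 t=1s (window 0): ALLOW
  req#3 t=1s (window 0): ALLOW
  req#4 t=1s (window 0): DENY
  req#5 t=1s (window 0): DENY
  req#6 t=1s (window 0): DENY
  req#7 t=3s (window 1): ALLOW
  req#8 t=4s (window 1): ALLOW
  req#9 t=4s (window 1): ALLOW
  req#10 t=7s (window 2): ALLOW
  req#11 t=7s (window 2): ALLOW
  req#12 t=8s (window 2): ALLOW
  req#13 t=9s (window 3): ALLOW
  req#14 t=11s (window 3): ALLOW
  req#15 t=11s (window 3): ALLOW
  req#16 t=12s (window 4): ALLOW
  req#17 t=12s (window 4): ALLOW
  req#18 t=12s (window 4): ALLOW
  req#19 t=12s (window 4): DENY
  req#20 t=13s (window 4): DENY
  req#21 t=13s (window 4): DENY
  req#22 t=13s (window 4): DENY
  req#23 t=13s (window 4): DENY
  req#24 t=14s (window 4): DENY
  req#25 t=14s (window 4): DENY

Allowed counts by window: 3 3 3 3 3

Answer: 3 3 3 3 3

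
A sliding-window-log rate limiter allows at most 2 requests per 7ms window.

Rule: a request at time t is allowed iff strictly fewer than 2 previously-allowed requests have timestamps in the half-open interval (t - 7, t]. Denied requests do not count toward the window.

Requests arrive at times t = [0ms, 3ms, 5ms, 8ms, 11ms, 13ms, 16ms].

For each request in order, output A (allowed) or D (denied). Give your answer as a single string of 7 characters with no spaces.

Answer: AADAADA

Derivation:
Tracking allowed requests in the window:
  req#1 t=0ms: ALLOW
  req#2 t=3ms: ALLOW
  req#3 t=5ms: DENY
  req#4 t=8ms: ALLOW
  req#5 t=11ms: ALLOW
  req#6 t=13ms: DENY
  req#7 t=16ms: ALLOW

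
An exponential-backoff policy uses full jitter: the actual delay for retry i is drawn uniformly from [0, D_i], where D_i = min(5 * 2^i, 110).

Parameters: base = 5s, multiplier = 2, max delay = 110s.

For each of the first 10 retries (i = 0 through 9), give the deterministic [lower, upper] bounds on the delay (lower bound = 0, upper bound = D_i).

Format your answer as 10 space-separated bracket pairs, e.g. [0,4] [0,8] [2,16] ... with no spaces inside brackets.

Answer: [0,5] [0,10] [0,20] [0,40] [0,80] [0,110] [0,110] [0,110] [0,110] [0,110]

Derivation:
Computing bounds per retry:
  i=0: D_i=min(5*2^0,110)=5, bounds=[0,5]
  i=1: D_i=min(5*2^1,110)=10, bounds=[0,10]
  i=2: D_i=min(5*2^2,110)=20, bounds=[0,20]
  i=3: D_i=min(5*2^3,110)=40, bounds=[0,40]
  i=4: D_i=min(5*2^4,110)=80, bounds=[0,80]
  i=5: D_i=min(5*2^5,110)=110, bounds=[0,110]
  i=6: D_i=min(5*2^6,110)=110, bounds=[0,110]
  i=7: D_i=min(5*2^7,110)=110, bounds=[0,110]
  i=8: D_i=min(5*2^8,110)=110, bounds=[0,110]
  i=9: D_i=min(5*2^9,110)=110, bounds=[0,110]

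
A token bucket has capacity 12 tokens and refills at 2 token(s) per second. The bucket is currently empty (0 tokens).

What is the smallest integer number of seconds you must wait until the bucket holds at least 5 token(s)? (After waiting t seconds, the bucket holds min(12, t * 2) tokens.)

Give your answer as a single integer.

Need t * 2 >= 5, so t >= 5/2.
Smallest integer t = ceil(5/2) = 3.

Answer: 3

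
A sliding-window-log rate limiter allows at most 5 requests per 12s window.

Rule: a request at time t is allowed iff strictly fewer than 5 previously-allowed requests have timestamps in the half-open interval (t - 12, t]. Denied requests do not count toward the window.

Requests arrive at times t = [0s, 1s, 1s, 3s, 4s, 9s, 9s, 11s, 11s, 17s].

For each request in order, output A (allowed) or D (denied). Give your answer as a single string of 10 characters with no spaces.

Answer: AAAAADDDDA

Derivation:
Tracking allowed requests in the window:
  req#1 t=0s: ALLOW
  req#2 t=1s: ALLOW
  req#3 t=1s: ALLOW
  req#4 t=3s: ALLOW
  req#5 t=4s: ALLOW
  req#6 t=9s: DENY
  req#7 t=9s: DENY
  req#8 t=11s: DENY
  req#9 t=11s: DENY
  req#10 t=17s: ALLOW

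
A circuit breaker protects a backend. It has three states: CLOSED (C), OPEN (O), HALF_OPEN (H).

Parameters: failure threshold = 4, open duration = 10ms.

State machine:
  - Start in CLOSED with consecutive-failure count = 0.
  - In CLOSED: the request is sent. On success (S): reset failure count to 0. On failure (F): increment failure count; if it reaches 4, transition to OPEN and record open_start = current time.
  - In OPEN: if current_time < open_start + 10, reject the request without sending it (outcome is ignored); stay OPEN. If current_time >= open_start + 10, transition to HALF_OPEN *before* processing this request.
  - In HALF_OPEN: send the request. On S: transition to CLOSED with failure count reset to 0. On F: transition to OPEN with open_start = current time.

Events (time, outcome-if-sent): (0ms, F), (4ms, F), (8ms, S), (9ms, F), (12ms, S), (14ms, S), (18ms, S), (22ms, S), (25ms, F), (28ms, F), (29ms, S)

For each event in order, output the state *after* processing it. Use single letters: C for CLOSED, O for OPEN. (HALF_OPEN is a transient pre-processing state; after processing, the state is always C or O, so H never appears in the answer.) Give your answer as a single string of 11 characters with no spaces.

State after each event:
  event#1 t=0ms outcome=F: state=CLOSED
  event#2 t=4ms outcome=F: state=CLOSED
  event#3 t=8ms outcome=S: state=CLOSED
  event#4 t=9ms outcome=F: state=CLOSED
  event#5 t=12ms outcome=S: state=CLOSED
  event#6 t=14ms outcome=S: state=CLOSED
  event#7 t=18ms outcome=S: state=CLOSED
  event#8 t=22ms outcome=S: state=CLOSED
  event#9 t=25ms outcome=F: state=CLOSED
  event#10 t=28ms outcome=F: state=CLOSED
  event#11 t=29ms outcome=S: state=CLOSED

Answer: CCCCCCCCCCC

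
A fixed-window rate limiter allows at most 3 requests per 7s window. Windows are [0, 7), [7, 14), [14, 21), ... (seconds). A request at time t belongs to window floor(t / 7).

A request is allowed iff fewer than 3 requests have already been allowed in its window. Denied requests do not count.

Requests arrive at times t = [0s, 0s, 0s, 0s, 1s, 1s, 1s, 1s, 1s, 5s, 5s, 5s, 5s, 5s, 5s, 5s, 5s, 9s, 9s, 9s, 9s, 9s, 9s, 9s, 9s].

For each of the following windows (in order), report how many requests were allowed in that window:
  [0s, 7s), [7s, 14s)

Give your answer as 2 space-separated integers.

Answer: 3 3

Derivation:
Processing requests:
  req#1 t=0s (window 0): ALLOW
  req#2 t=0s (window 0): ALLOW
  req#3 t=0s (window 0): ALLOW
  req#4 t=0s (window 0): DENY
  req#5 t=1s (window 0): DENY
  req#6 t=1s (window 0): DENY
  req#7 t=1s (window 0): DENY
  req#8 t=1s (window 0): DENY
  req#9 t=1s (window 0): DENY
  req#10 t=5s (window 0): DENY
  req#11 t=5s (window 0): DENY
  req#12 t=5s (window 0): DENY
  req#13 t=5s (window 0): DENY
  req#14 t=5s (window 0): DENY
  req#15 t=5s (window 0): DENY
  req#16 t=5s (window 0): DENY
  req#17 t=5s (window 0): DENY
  req#18 t=9s (window 1): ALLOW
  req#19 t=9s (window 1): ALLOW
  req#20 t=9s (window 1): ALLOW
  req#21 t=9s (window 1): DENY
  req#22 t=9s (window 1): DENY
  req#23 t=9s (window 1): DENY
  req#24 t=9s (window 1): DENY
  req#25 t=9s (window 1): DENY

Allowed counts by window: 3 3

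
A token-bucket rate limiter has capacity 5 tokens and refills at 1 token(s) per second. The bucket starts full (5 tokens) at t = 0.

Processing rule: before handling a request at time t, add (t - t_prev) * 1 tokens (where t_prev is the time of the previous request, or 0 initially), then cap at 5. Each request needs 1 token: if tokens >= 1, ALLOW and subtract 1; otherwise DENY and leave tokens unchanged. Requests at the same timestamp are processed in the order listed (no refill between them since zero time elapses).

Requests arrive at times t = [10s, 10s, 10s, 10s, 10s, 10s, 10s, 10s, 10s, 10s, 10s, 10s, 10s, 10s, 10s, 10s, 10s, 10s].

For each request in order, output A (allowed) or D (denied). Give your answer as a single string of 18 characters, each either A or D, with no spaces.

Simulating step by step:
  req#1 t=10s: ALLOW
  req#2 t=10s: ALLOW
  req#3 t=10s: ALLOW
  req#4 t=10s: ALLOW
  req#5 t=10s: ALLOW
  req#6 t=10s: DENY
  req#7 t=10s: DENY
  req#8 t=10s: DENY
  req#9 t=10s: DENY
  req#10 t=10s: DENY
  req#11 t=10s: DENY
  req#12 t=10s: DENY
  req#13 t=10s: DENY
  req#14 t=10s: DENY
  req#15 t=10s: DENY
  req#16 t=10s: DENY
  req#17 t=10s: DENY
  req#18 t=10s: DENY

Answer: AAAAADDDDDDDDDDDDD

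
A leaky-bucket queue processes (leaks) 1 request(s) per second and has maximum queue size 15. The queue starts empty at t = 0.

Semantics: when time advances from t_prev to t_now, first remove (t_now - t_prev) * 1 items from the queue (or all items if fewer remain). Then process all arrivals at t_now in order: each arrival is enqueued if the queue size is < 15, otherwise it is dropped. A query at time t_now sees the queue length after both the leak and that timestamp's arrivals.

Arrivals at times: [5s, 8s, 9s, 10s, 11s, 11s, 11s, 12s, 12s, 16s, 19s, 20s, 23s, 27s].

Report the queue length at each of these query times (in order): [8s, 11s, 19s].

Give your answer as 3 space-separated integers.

Answer: 1 3 1

Derivation:
Queue lengths at query times:
  query t=8s: backlog = 1
  query t=11s: backlog = 3
  query t=19s: backlog = 1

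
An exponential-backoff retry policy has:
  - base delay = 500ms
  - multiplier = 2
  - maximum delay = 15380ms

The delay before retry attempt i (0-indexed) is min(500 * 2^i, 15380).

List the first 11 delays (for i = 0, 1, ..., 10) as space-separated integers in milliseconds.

Answer: 500 1000 2000 4000 8000 15380 15380 15380 15380 15380 15380

Derivation:
Computing each delay:
  i=0: min(500*2^0, 15380) = 500
  i=1: min(500*2^1, 15380) = 1000
  i=2: min(500*2^2, 15380) = 2000
  i=3: min(500*2^3, 15380) = 4000
  i=4: min(500*2^4, 15380) = 8000
  i=5: min(500*2^5, 15380) = 15380
  i=6: min(500*2^6, 15380) = 15380
  i=7: min(500*2^7, 15380) = 15380
  i=8: min(500*2^8, 15380) = 15380
  i=9: min(500*2^9, 15380) = 15380
  i=10: min(500*2^10, 15380) = 15380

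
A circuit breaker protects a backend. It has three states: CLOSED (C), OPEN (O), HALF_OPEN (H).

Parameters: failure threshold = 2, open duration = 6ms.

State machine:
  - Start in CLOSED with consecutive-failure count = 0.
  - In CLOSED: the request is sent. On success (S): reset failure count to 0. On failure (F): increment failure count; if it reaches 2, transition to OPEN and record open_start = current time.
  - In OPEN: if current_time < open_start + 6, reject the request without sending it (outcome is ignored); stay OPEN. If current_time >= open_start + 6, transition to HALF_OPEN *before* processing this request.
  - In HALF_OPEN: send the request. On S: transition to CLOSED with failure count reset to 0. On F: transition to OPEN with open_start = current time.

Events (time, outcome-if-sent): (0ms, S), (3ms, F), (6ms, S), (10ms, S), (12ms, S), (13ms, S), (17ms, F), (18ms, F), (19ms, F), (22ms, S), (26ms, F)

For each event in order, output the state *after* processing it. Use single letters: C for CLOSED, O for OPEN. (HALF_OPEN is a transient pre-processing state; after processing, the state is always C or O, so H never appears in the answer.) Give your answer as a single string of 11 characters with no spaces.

Answer: CCCCCCCOOOO

Derivation:
State after each event:
  event#1 t=0ms outcome=S: state=CLOSED
  event#2 t=3ms outcome=F: state=CLOSED
  event#3 t=6ms outcome=S: state=CLOSED
  event#4 t=10ms outcome=S: state=CLOSED
  event#5 t=12ms outcome=S: state=CLOSED
  event#6 t=13ms outcome=S: state=CLOSED
  event#7 t=17ms outcome=F: state=CLOSED
  event#8 t=18ms outcome=F: state=OPEN
  event#9 t=19ms outcome=F: state=OPEN
  event#10 t=22ms outcome=S: state=OPEN
  event#11 t=26ms outcome=F: state=OPEN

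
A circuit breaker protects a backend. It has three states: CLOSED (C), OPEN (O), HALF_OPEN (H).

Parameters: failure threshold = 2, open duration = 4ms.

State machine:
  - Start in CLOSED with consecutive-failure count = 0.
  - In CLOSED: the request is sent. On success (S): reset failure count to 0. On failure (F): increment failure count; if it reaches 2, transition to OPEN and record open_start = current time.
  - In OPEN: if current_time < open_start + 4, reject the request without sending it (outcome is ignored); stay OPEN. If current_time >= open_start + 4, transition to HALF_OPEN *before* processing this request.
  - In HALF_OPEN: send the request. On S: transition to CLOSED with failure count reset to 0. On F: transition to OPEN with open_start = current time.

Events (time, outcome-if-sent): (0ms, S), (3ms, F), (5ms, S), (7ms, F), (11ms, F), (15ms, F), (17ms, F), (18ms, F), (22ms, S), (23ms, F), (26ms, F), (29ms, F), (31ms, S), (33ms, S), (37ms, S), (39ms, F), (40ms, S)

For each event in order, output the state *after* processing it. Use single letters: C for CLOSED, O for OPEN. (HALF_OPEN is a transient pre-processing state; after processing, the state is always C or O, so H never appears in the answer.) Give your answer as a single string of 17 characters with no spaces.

State after each event:
  event#1 t=0ms outcome=S: state=CLOSED
  event#2 t=3ms outcome=F: state=CLOSED
  event#3 t=5ms outcome=S: state=CLOSED
  event#4 t=7ms outcome=F: state=CLOSED
  event#5 t=11ms outcome=F: state=OPEN
  event#6 t=15ms outcome=F: state=OPEN
  event#7 t=17ms outcome=F: state=OPEN
  event#8 t=18ms outcome=F: state=OPEN
  event#9 t=22ms outcome=S: state=CLOSED
  event#10 t=23ms outcome=F: state=CLOSED
  event#11 t=26ms outcome=F: state=OPEN
  event#12 t=29ms outcome=F: state=OPEN
  event#13 t=31ms outcome=S: state=CLOSED
  event#14 t=33ms outcome=S: state=CLOSED
  event#15 t=37ms outcome=S: state=CLOSED
  event#16 t=39ms outcome=F: state=CLOSED
  event#17 t=40ms outcome=S: state=CLOSED

Answer: CCCCOOOOCCOOCCCCC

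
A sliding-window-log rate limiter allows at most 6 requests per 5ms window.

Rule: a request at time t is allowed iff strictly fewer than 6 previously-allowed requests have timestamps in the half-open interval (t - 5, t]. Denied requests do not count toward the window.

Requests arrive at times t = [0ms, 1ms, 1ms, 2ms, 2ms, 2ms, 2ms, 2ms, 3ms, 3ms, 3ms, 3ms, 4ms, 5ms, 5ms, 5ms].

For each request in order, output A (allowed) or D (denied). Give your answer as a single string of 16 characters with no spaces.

Answer: AAAAAADDDDDDDADD

Derivation:
Tracking allowed requests in the window:
  req#1 t=0ms: ALLOW
  req#2 t=1ms: ALLOW
  req#3 t=1ms: ALLOW
  req#4 t=2ms: ALLOW
  req#5 t=2ms: ALLOW
  req#6 t=2ms: ALLOW
  req#7 t=2ms: DENY
  req#8 t=2ms: DENY
  req#9 t=3ms: DENY
  req#10 t=3ms: DENY
  req#11 t=3ms: DENY
  req#12 t=3ms: DENY
  req#13 t=4ms: DENY
  req#14 t=5ms: ALLOW
  req#15 t=5ms: DENY
  req#16 t=5ms: DENY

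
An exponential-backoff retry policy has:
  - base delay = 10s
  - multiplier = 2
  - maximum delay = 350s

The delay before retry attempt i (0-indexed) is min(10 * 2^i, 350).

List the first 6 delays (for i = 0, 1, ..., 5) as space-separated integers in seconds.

Computing each delay:
  i=0: min(10*2^0, 350) = 10
  i=1: min(10*2^1, 350) = 20
  i=2: min(10*2^2, 350) = 40
  i=3: min(10*2^3, 350) = 80
  i=4: min(10*2^4, 350) = 160
  i=5: min(10*2^5, 350) = 320

Answer: 10 20 40 80 160 320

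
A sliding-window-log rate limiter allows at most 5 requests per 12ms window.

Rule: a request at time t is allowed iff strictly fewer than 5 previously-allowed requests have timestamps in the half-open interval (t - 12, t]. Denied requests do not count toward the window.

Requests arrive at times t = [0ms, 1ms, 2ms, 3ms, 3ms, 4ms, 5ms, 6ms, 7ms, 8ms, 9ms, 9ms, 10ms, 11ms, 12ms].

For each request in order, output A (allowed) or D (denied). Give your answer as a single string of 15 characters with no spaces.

Tracking allowed requests in the window:
  req#1 t=0ms: ALLOW
  req#2 t=1ms: ALLOW
  req#3 t=2ms: ALLOW
  req#4 t=3ms: ALLOW
  req#5 t=3ms: ALLOW
  req#6 t=4ms: DENY
  req#7 t=5ms: DENY
  req#8 t=6ms: DENY
  req#9 t=7ms: DENY
  req#10 t=8ms: DENY
  req#11 t=9ms: DENY
  req#12 t=9ms: DENY
  req#13 t=10ms: DENY
  req#14 t=11ms: DENY
  req#15 t=12ms: ALLOW

Answer: AAAAADDDDDDDDDA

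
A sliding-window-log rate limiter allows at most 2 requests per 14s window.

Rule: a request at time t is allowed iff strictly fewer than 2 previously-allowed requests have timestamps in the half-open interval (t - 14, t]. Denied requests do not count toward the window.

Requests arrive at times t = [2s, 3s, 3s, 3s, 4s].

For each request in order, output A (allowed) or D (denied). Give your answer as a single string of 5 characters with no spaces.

Answer: AADDD

Derivation:
Tracking allowed requests in the window:
  req#1 t=2s: ALLOW
  req#2 t=3s: ALLOW
  req#3 t=3s: DENY
  req#4 t=3s: DENY
  req#5 t=4s: DENY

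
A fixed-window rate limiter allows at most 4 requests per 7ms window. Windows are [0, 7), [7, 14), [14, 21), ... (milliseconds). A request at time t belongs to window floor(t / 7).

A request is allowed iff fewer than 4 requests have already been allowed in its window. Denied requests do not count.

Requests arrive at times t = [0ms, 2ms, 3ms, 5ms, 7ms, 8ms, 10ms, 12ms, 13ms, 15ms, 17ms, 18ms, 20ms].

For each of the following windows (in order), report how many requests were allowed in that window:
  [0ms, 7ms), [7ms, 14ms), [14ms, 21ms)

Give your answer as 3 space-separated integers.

Answer: 4 4 4

Derivation:
Processing requests:
  req#1 t=0ms (window 0): ALLOW
  req#2 t=2ms (window 0): ALLOW
  req#3 t=3ms (window 0): ALLOW
  req#4 t=5ms (window 0): ALLOW
  req#5 t=7ms (window 1): ALLOW
  req#6 t=8ms (window 1): ALLOW
  req#7 t=10ms (window 1): ALLOW
  req#8 t=12ms (window 1): ALLOW
  req#9 t=13ms (window 1): DENY
  req#10 t=15ms (window 2): ALLOW
  req#11 t=17ms (window 2): ALLOW
  req#12 t=18ms (window 2): ALLOW
  req#13 t=20ms (window 2): ALLOW

Allowed counts by window: 4 4 4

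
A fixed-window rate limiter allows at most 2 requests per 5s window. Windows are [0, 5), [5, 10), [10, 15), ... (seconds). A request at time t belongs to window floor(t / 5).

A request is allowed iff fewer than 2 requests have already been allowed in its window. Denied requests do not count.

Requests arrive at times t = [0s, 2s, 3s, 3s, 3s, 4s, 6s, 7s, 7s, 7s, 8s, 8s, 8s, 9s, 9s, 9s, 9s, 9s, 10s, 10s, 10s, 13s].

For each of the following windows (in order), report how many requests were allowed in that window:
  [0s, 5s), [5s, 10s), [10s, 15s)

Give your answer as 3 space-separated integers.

Answer: 2 2 2

Derivation:
Processing requests:
  req#1 t=0s (window 0): ALLOW
  req#2 t=2s (window 0): ALLOW
  req#3 t=3s (window 0): DENY
  req#4 t=3s (window 0): DENY
  req#5 t=3s (window 0): DENY
  req#6 t=4s (window 0): DENY
  req#7 t=6s (window 1): ALLOW
  req#8 t=7s (window 1): ALLOW
  req#9 t=7s (window 1): DENY
  req#10 t=7s (window 1): DENY
  req#11 t=8s (window 1): DENY
  req#12 t=8s (window 1): DENY
  req#13 t=8s (window 1): DENY
  req#14 t=9s (window 1): DENY
  req#15 t=9s (window 1): DENY
  req#16 t=9s (window 1): DENY
  req#17 t=9s (window 1): DENY
  req#18 t=9s (window 1): DENY
  req#19 t=10s (window 2): ALLOW
  req#20 t=10s (window 2): ALLOW
  req#21 t=10s (window 2): DENY
  req#22 t=13s (window 2): DENY

Allowed counts by window: 2 2 2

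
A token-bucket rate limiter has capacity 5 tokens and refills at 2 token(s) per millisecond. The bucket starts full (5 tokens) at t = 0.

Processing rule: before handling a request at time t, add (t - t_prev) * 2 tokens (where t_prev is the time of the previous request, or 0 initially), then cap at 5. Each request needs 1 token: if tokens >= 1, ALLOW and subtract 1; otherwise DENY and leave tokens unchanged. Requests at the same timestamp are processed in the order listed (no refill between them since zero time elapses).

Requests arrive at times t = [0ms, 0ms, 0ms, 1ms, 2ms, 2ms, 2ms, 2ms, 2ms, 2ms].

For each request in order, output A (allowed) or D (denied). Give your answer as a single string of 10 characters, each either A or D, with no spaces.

Simulating step by step:
  req#1 t=0ms: ALLOW
  req#2 t=0ms: ALLOW
  req#3 t=0ms: ALLOW
  req#4 t=1ms: ALLOW
  req#5 t=2ms: ALLOW
  req#6 t=2ms: ALLOW
  req#7 t=2ms: ALLOW
  req#8 t=2ms: ALLOW
  req#9 t=2ms: ALLOW
  req#10 t=2ms: DENY

Answer: AAAAAAAAAD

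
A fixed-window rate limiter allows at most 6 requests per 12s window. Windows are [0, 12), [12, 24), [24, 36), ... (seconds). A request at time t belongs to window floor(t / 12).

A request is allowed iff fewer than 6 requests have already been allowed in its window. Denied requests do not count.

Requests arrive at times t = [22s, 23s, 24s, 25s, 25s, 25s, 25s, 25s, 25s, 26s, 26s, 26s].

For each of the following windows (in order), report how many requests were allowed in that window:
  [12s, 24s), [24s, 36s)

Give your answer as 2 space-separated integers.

Answer: 2 6

Derivation:
Processing requests:
  req#1 t=22s (window 1): ALLOW
  req#2 t=23s (window 1): ALLOW
  req#3 t=24s (window 2): ALLOW
  req#4 t=25s (window 2): ALLOW
  req#5 t=25s (window 2): ALLOW
  req#6 t=25s (window 2): ALLOW
  req#7 t=25s (window 2): ALLOW
  req#8 t=25s (window 2): ALLOW
  req#9 t=25s (window 2): DENY
  req#10 t=26s (window 2): DENY
  req#11 t=26s (window 2): DENY
  req#12 t=26s (window 2): DENY

Allowed counts by window: 2 6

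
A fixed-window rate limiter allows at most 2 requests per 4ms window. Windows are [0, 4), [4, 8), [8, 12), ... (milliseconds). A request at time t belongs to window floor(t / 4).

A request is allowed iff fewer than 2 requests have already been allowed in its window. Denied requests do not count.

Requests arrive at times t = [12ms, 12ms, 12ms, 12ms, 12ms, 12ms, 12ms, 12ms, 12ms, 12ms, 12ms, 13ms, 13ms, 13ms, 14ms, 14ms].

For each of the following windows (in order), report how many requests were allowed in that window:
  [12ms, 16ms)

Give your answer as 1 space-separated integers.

Processing requests:
  req#1 t=12ms (window 3): ALLOW
  req#2 t=12ms (window 3): ALLOW
  req#3 t=12ms (window 3): DENY
  req#4 t=12ms (window 3): DENY
  req#5 t=12ms (window 3): DENY
  req#6 t=12ms (window 3): DENY
  req#7 t=12ms (window 3): DENY
  req#8 t=12ms (window 3): DENY
  req#9 t=12ms (window 3): DENY
  req#10 t=12ms (window 3): DENY
  req#11 t=12ms (window 3): DENY
  req#12 t=13ms (window 3): DENY
  req#13 t=13ms (window 3): DENY
  req#14 t=13ms (window 3): DENY
  req#15 t=14ms (window 3): DENY
  req#16 t=14ms (window 3): DENY

Allowed counts by window: 2

Answer: 2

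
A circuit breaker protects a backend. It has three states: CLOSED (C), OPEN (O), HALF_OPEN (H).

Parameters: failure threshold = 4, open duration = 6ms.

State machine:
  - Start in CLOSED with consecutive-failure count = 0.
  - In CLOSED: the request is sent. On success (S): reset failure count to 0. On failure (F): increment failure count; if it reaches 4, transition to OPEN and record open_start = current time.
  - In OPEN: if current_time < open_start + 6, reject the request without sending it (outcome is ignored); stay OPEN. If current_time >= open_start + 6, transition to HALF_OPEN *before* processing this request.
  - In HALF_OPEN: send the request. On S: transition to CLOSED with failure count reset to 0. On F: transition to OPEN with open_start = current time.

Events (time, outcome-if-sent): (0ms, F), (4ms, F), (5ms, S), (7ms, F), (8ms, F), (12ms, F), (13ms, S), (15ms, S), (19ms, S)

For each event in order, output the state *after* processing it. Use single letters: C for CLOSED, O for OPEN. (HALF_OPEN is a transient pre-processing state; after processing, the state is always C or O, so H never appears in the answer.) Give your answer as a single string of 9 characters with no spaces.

State after each event:
  event#1 t=0ms outcome=F: state=CLOSED
  event#2 t=4ms outcome=F: state=CLOSED
  event#3 t=5ms outcome=S: state=CLOSED
  event#4 t=7ms outcome=F: state=CLOSED
  event#5 t=8ms outcome=F: state=CLOSED
  event#6 t=12ms outcome=F: state=CLOSED
  event#7 t=13ms outcome=S: state=CLOSED
  event#8 t=15ms outcome=S: state=CLOSED
  event#9 t=19ms outcome=S: state=CLOSED

Answer: CCCCCCCCC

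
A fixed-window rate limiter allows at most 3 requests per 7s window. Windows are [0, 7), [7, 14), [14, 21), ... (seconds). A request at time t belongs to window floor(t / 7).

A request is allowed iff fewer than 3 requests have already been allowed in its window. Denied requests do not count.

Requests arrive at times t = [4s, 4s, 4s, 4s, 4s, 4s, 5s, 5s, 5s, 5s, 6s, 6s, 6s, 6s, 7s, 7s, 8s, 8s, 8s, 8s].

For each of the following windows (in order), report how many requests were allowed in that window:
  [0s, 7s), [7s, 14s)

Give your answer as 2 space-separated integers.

Processing requests:
  req#1 t=4s (window 0): ALLOW
  req#2 t=4s (window 0): ALLOW
  req#3 t=4s (window 0): ALLOW
  req#4 t=4s (window 0): DENY
  req#5 t=4s (window 0): DENY
  req#6 t=4s (window 0): DENY
  req#7 t=5s (window 0): DENY
  req#8 t=5s (window 0): DENY
  req#9 t=5s (window 0): DENY
  req#10 t=5s (window 0): DENY
  req#11 t=6s (window 0): DENY
  req#12 t=6s (window 0): DENY
  req#13 t=6s (window 0): DENY
  req#14 t=6s (window 0): DENY
  req#15 t=7s (window 1): ALLOW
  req#16 t=7s (window 1): ALLOW
  req#17 t=8s (window 1): ALLOW
  req#18 t=8s (window 1): DENY
  req#19 t=8s (window 1): DENY
  req#20 t=8s (window 1): DENY

Allowed counts by window: 3 3

Answer: 3 3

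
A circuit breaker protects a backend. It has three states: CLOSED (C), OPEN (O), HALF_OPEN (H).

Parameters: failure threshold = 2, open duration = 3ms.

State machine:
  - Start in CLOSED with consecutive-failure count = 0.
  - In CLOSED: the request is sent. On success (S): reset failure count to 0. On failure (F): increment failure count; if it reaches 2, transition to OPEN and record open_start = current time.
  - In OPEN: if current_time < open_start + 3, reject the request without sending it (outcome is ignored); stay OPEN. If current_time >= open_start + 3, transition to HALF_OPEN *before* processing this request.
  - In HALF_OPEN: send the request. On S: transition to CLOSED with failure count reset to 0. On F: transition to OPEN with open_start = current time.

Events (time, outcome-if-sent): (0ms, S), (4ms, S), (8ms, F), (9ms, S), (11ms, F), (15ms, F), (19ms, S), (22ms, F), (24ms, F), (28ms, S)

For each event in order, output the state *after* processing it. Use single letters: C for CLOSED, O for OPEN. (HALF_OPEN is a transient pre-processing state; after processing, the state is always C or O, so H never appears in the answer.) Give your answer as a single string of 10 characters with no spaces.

State after each event:
  event#1 t=0ms outcome=S: state=CLOSED
  event#2 t=4ms outcome=S: state=CLOSED
  event#3 t=8ms outcome=F: state=CLOSED
  event#4 t=9ms outcome=S: state=CLOSED
  event#5 t=11ms outcome=F: state=CLOSED
  event#6 t=15ms outcome=F: state=OPEN
  event#7 t=19ms outcome=S: state=CLOSED
  event#8 t=22ms outcome=F: state=CLOSED
  event#9 t=24ms outcome=F: state=OPEN
  event#10 t=28ms outcome=S: state=CLOSED

Answer: CCCCCOCCOC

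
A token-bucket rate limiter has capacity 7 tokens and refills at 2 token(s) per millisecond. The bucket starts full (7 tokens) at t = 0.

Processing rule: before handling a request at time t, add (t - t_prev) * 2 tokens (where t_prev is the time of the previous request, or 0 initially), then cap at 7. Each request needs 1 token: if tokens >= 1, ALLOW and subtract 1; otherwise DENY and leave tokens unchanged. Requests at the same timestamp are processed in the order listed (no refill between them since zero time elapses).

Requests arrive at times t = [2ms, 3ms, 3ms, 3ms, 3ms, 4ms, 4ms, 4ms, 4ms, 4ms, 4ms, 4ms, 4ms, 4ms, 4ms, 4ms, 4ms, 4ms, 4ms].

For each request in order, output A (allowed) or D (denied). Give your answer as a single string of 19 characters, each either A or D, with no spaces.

Answer: AAAAAAAAAADDDDDDDDD

Derivation:
Simulating step by step:
  req#1 t=2ms: ALLOW
  req#2 t=3ms: ALLOW
  req#3 t=3ms: ALLOW
  req#4 t=3ms: ALLOW
  req#5 t=3ms: ALLOW
  req#6 t=4ms: ALLOW
  req#7 t=4ms: ALLOW
  req#8 t=4ms: ALLOW
  req#9 t=4ms: ALLOW
  req#10 t=4ms: ALLOW
  req#11 t=4ms: DENY
  req#12 t=4ms: DENY
  req#13 t=4ms: DENY
  req#14 t=4ms: DENY
  req#15 t=4ms: DENY
  req#16 t=4ms: DENY
  req#17 t=4ms: DENY
  req#18 t=4ms: DENY
  req#19 t=4ms: DENY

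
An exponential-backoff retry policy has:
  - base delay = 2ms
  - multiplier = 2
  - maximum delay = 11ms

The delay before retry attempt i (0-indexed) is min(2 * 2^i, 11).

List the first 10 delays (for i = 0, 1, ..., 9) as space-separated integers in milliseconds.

Answer: 2 4 8 11 11 11 11 11 11 11

Derivation:
Computing each delay:
  i=0: min(2*2^0, 11) = 2
  i=1: min(2*2^1, 11) = 4
  i=2: min(2*2^2, 11) = 8
  i=3: min(2*2^3, 11) = 11
  i=4: min(2*2^4, 11) = 11
  i=5: min(2*2^5, 11) = 11
  i=6: min(2*2^6, 11) = 11
  i=7: min(2*2^7, 11) = 11
  i=8: min(2*2^8, 11) = 11
  i=9: min(2*2^9, 11) = 11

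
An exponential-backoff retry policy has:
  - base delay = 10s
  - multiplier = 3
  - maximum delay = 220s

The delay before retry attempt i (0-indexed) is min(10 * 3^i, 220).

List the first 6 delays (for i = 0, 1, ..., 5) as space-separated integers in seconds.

Computing each delay:
  i=0: min(10*3^0, 220) = 10
  i=1: min(10*3^1, 220) = 30
  i=2: min(10*3^2, 220) = 90
  i=3: min(10*3^3, 220) = 220
  i=4: min(10*3^4, 220) = 220
  i=5: min(10*3^5, 220) = 220

Answer: 10 30 90 220 220 220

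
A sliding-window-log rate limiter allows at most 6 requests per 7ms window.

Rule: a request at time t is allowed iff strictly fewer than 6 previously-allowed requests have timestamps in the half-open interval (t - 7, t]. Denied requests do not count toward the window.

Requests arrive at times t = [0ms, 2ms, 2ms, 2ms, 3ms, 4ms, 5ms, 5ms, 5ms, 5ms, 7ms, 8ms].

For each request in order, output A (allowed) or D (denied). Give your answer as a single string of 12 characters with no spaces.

Tracking allowed requests in the window:
  req#1 t=0ms: ALLOW
  req#2 t=2ms: ALLOW
  req#3 t=2ms: ALLOW
  req#4 t=2ms: ALLOW
  req#5 t=3ms: ALLOW
  req#6 t=4ms: ALLOW
  req#7 t=5ms: DENY
  req#8 t=5ms: DENY
  req#9 t=5ms: DENY
  req#10 t=5ms: DENY
  req#11 t=7ms: ALLOW
  req#12 t=8ms: DENY

Answer: AAAAAADDDDAD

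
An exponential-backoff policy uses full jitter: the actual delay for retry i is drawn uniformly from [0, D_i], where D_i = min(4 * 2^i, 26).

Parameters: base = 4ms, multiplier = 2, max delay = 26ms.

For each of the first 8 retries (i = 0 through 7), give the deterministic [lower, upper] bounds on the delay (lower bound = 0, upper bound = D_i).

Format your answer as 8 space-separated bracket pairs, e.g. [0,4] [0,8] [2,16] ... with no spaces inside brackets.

Answer: [0,4] [0,8] [0,16] [0,26] [0,26] [0,26] [0,26] [0,26]

Derivation:
Computing bounds per retry:
  i=0: D_i=min(4*2^0,26)=4, bounds=[0,4]
  i=1: D_i=min(4*2^1,26)=8, bounds=[0,8]
  i=2: D_i=min(4*2^2,26)=16, bounds=[0,16]
  i=3: D_i=min(4*2^3,26)=26, bounds=[0,26]
  i=4: D_i=min(4*2^4,26)=26, bounds=[0,26]
  i=5: D_i=min(4*2^5,26)=26, bounds=[0,26]
  i=6: D_i=min(4*2^6,26)=26, bounds=[0,26]
  i=7: D_i=min(4*2^7,26)=26, bounds=[0,26]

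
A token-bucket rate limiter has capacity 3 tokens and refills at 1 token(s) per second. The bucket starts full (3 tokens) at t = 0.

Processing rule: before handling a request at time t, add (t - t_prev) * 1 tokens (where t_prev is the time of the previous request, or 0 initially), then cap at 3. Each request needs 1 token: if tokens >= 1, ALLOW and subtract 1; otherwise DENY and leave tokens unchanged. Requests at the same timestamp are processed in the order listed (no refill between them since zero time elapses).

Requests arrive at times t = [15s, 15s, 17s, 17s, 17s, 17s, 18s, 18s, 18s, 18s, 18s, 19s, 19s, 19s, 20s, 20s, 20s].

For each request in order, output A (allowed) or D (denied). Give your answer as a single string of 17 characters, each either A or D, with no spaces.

Answer: AAAAADADDDDADDADD

Derivation:
Simulating step by step:
  req#1 t=15s: ALLOW
  req#2 t=15s: ALLOW
  req#3 t=17s: ALLOW
  req#4 t=17s: ALLOW
  req#5 t=17s: ALLOW
  req#6 t=17s: DENY
  req#7 t=18s: ALLOW
  req#8 t=18s: DENY
  req#9 t=18s: DENY
  req#10 t=18s: DENY
  req#11 t=18s: DENY
  req#12 t=19s: ALLOW
  req#13 t=19s: DENY
  req#14 t=19s: DENY
  req#15 t=20s: ALLOW
  req#16 t=20s: DENY
  req#17 t=20s: DENY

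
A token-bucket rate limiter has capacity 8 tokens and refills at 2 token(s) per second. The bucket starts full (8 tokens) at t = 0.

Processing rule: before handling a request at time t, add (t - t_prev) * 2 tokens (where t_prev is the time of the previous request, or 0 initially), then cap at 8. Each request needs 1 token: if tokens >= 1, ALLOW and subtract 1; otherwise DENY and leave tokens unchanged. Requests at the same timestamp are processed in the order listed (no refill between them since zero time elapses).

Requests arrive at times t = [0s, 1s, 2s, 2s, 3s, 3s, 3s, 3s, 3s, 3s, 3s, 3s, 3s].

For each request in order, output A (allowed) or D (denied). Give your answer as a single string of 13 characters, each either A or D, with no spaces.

Simulating step by step:
  req#1 t=0s: ALLOW
  req#2 t=1s: ALLOW
  req#3 t=2s: ALLOW
  req#4 t=2s: ALLOW
  req#5 t=3s: ALLOW
  req#6 t=3s: ALLOW
  req#7 t=3s: ALLOW
  req#8 t=3s: ALLOW
  req#9 t=3s: ALLOW
  req#10 t=3s: ALLOW
  req#11 t=3s: ALLOW
  req#12 t=3s: ALLOW
  req#13 t=3s: DENY

Answer: AAAAAAAAAAAAD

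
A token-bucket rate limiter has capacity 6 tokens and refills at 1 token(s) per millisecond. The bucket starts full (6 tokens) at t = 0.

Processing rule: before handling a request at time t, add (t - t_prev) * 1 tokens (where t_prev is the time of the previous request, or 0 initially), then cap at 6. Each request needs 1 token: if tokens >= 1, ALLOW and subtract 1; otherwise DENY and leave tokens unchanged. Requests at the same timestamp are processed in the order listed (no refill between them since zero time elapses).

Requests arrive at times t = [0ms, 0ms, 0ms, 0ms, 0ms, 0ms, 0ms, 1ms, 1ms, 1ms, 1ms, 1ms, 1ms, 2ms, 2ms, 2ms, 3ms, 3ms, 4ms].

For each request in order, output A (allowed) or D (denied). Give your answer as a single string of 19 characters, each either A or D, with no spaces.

Simulating step by step:
  req#1 t=0ms: ALLOW
  req#2 t=0ms: ALLOW
  req#3 t=0ms: ALLOW
  req#4 t=0ms: ALLOW
  req#5 t=0ms: ALLOW
  req#6 t=0ms: ALLOW
  req#7 t=0ms: DENY
  req#8 t=1ms: ALLOW
  req#9 t=1ms: DENY
  req#10 t=1ms: DENY
  req#11 t=1ms: DENY
  req#12 t=1ms: DENY
  req#13 t=1ms: DENY
  req#14 t=2ms: ALLOW
  req#15 t=2ms: DENY
  req#16 t=2ms: DENY
  req#17 t=3ms: ALLOW
  req#18 t=3ms: DENY
  req#19 t=4ms: ALLOW

Answer: AAAAAADADDDDDADDADA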